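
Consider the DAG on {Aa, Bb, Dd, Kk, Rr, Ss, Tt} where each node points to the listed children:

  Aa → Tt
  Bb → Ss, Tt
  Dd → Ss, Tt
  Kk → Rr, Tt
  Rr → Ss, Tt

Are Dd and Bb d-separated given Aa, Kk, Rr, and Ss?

No

We examine all 6 paths between Dd and Bb:
Path 1: Dd → Ss ← Bb
  Ss is a collider and Ss is conditioned on, which opens it — no node blocks this path, so it is active.
Path 2: Dd → Ss ← Rr ← Kk → Tt ← Bb
  Rr is a chain here and Rr is conditioned on, so the path is blocked at Rr.
Path 3: Dd → Ss ← Rr → Tt ← Bb
  Rr is a fork here and Rr is conditioned on, so the path is blocked at Rr.
Path 4: Dd → Tt ← Kk → Rr → Ss ← Bb
  Tt is a collider here and neither Tt nor any of its descendants is conditioned on, so the collider stays closed — the path is blocked at Tt.
Path 5: Dd → Tt ← Bb
  Tt is a collider here and neither Tt nor any of its descendants is conditioned on, so the collider stays closed — the path is blocked at Tt.
Path 6: Dd → Tt ← Rr → Ss ← Bb
  Tt is a collider here and neither Tt nor any of its descendants is conditioned on, so the collider stays closed — the path is blocked at Tt.
Since the path Dd → Ss ← Bb is active, Dd and Bb are not d-separated given {Aa, Kk, Rr, Ss}.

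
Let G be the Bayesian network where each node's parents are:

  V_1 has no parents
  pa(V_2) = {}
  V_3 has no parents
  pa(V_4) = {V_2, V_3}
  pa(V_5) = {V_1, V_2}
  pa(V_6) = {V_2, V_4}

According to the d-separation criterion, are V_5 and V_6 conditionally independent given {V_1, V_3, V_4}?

No — V_5 and V_6 are not d-separated given {V_1, V_3, V_4}.

We examine all 2 paths between V_5 and V_6:
  1. V_5 ← V_2 → V_6 — V_2:fork[open] ⇒ active
  2. V_5 ← V_2 → V_4 → V_6 — V_2:fork[open]; V_4:chain[blocks] ⇒ blocked
Since the path V_5 ← V_2 → V_6 is active, V_5 and V_6 are not d-separated given {V_1, V_3, V_4}.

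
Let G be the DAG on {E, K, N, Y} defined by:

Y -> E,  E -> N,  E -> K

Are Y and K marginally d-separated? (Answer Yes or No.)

No

There is one path between Y and K:
Path 1: Y → E → K
  E is a chain and E is not conditioned on — no node blocks this path, so it is active.
At least one path is unblocked, so d-separation fails.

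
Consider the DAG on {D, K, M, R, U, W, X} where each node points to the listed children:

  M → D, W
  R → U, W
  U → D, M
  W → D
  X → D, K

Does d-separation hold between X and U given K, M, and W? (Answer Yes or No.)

Yes

We examine all 5 paths between X and U:
  1. X → D ← U — D:collider[blocks] ⇒ blocked
  2. X → D ← W ← R → U — D:collider[blocks]; W:chain[blocks]; R:fork[open] ⇒ blocked
  3. X → D ← W ← M ← U — D:collider[blocks]; W:chain[blocks]; M:chain[blocks] ⇒ blocked
  4. X → D ← M ← U — D:collider[blocks]; M:chain[blocks] ⇒ blocked
  5. X → D ← M → W ← R → U — D:collider[blocks]; M:fork[blocks]; W:collider[open]; R:fork[open] ⇒ blocked
Every path is blocked, so X and U are d-separated given {K, M, W}.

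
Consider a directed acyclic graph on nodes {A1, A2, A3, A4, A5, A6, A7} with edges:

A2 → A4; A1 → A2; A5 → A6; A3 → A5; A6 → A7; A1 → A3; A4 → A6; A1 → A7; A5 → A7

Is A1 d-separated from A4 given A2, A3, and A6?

5 paths connect A1 and A4; each must be blocked for d-separation to hold:
  1. A1 → A2 → A4 — A2:chain[blocks] ⇒ blocked
  2. A1 → A3 → A5 → A6 ← A4 — A3:chain[blocks]; A5:chain[open]; A6:collider[open] ⇒ blocked
  3. A1 → A3 → A5 → A7 ← A6 ← A4 — A3:chain[blocks]; A5:chain[open]; A7:collider[blocks]; A6:chain[blocks] ⇒ blocked
  4. A1 → A7 ← A5 → A6 ← A4 — A7:collider[blocks]; A5:fork[open]; A6:collider[open] ⇒ blocked
  5. A1 → A7 ← A6 ← A4 — A7:collider[blocks]; A6:chain[blocks] ⇒ blocked
Every path is blocked, so A1 and A4 are d-separated given {A2, A3, A6}.

Yes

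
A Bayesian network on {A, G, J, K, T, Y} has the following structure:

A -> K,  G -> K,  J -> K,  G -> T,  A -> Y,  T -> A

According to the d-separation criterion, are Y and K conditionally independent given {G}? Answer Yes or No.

Enumerating the 2 paths from Y to K and testing each for blocking by {G}:
  1. Y ← A → K — A:fork[open] ⇒ active
  2. Y ← A ← T ← G → K — A:chain[open]; T:chain[open]; G:fork[blocks] ⇒ blocked
Since the path Y ← A → K is active, Y and K are not d-separated given {G}.

No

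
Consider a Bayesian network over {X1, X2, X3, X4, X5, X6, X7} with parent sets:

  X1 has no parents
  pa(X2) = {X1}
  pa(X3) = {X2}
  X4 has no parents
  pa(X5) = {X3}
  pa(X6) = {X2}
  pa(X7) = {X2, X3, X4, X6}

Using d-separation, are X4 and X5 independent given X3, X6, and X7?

There are 3 undirected paths between X4 and X5; checking each against the conditioning set {X3, X6, X7}:
Path 1: X4 → X7 ← X6 ← X2 → X3 → X5
  X6 is a chain here and X6 is conditioned on, so the path is blocked at X6.
Path 2: X4 → X7 ← X2 → X3 → X5
  X3 is a chain here and X3 is conditioned on, so the path is blocked at X3.
Path 3: X4 → X7 ← X3 → X5
  X3 is a fork here and X3 is conditioned on, so the path is blocked at X3.
All paths are blocked; X4 ⊥ X5 | {X3, X6, X7} holds.

Yes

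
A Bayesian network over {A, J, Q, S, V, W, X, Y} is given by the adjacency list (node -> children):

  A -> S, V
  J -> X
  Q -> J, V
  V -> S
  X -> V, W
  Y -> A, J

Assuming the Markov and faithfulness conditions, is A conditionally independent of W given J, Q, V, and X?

Yes

Enumerating the 6 paths from A to W and testing each for blocking by {J, Q, V, X}:
Path 1: A ← Y → J → X → W
  J is a chain here and J is conditioned on, so the path is blocked at J.
Path 2: A ← Y → J ← Q → V ← X → W
  Q is a fork here and Q is conditioned on, so the path is blocked at Q.
Path 3: A → S ← V ← X → W
  S is a collider here and neither S nor any of its descendants is conditioned on, so the collider stays closed — the path is blocked at S.
Path 4: A → S ← V ← Q → J → X → W
  S is a collider here and neither S nor any of its descendants is conditioned on, so the collider stays closed — the path is blocked at S.
Path 5: A → V ← X → W
  X is a fork here and X is conditioned on, so the path is blocked at X.
Path 6: A → V ← Q → J → X → W
  Q is a fork here and Q is conditioned on, so the path is blocked at Q.
Since every path is blocked, d-separation holds.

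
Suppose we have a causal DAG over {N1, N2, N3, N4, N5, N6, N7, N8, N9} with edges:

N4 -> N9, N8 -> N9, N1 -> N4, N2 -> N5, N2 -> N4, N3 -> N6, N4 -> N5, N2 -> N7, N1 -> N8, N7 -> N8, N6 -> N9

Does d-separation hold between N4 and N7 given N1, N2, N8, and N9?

Enumerating the 4 paths from N4 to N7 and testing each for blocking by {N1, N2, N8, N9}:
Path 1: N4 ← N2 → N7
  N2 is a fork here and N2 is conditioned on, so the path is blocked at N2.
Path 2: N4 → N9 ← N8 ← N7
  N8 is a chain here and N8 is conditioned on, so the path is blocked at N8.
Path 3: N4 ← N1 → N8 ← N7
  N1 is a fork here and N1 is conditioned on, so the path is blocked at N1.
Path 4: N4 → N5 ← N2 → N7
  N5 is a collider here and neither N5 nor any of its descendants is conditioned on, so the collider stays closed — the path is blocked at N5.
All paths are blocked; N4 ⊥ N7 | {N1, N2, N8, N9} holds.

Yes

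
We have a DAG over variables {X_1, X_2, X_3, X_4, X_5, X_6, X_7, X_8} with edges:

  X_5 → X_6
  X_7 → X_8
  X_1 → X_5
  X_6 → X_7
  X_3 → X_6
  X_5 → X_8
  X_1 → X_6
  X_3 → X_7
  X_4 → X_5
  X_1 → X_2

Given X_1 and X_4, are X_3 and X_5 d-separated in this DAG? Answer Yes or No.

Yes

6 paths connect X_3 and X_5; each must be blocked for d-separation to hold:
  1. X_3 → X_6 ← X_1 → X_5 — X_6:collider[blocks]; X_1:fork[blocks] ⇒ blocked
  2. X_3 → X_6 → X_7 → X_8 ← X_5 — X_6:chain[open]; X_7:chain[open]; X_8:collider[blocks] ⇒ blocked
  3. X_3 → X_6 ← X_5 — X_6:collider[blocks] ⇒ blocked
  4. X_3 → X_7 → X_8 ← X_5 — X_7:chain[open]; X_8:collider[blocks] ⇒ blocked
  5. X_3 → X_7 ← X_6 ← X_1 → X_5 — X_7:collider[blocks]; X_6:chain[open]; X_1:fork[blocks] ⇒ blocked
  6. X_3 → X_7 ← X_6 ← X_5 — X_7:collider[blocks]; X_6:chain[open] ⇒ blocked
Every path is blocked, so X_3 and X_5 are d-separated given {X_1, X_4}.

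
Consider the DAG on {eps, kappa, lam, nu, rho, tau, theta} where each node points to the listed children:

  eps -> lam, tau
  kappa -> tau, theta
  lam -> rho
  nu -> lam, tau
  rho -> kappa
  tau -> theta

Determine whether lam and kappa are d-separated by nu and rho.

Yes

5 paths connect lam and kappa; each must be blocked for d-separation to hold:
Path 1: lam ← nu → tau → theta ← kappa
  nu is a fork here and nu is conditioned on, so the path is blocked at nu.
Path 2: lam ← nu → tau ← kappa
  nu is a fork here and nu is conditioned on, so the path is blocked at nu.
Path 3: lam ← eps → tau → theta ← kappa
  theta is a collider here and neither theta nor any of its descendants is conditioned on, so the collider stays closed — the path is blocked at theta.
Path 4: lam ← eps → tau ← kappa
  tau is a collider here and neither tau nor any of its descendants is conditioned on, so the collider stays closed — the path is blocked at tau.
Path 5: lam → rho → kappa
  rho is a chain here and rho is conditioned on, so the path is blocked at rho.
Since every path is blocked, d-separation holds.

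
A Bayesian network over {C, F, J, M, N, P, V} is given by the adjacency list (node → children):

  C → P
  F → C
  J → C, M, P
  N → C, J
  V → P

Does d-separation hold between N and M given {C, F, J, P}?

We examine all 3 paths between N and M:
  1. N → J → M — J:chain[blocks] ⇒ blocked
  2. N → C ← J → M — C:collider[open]; J:fork[blocks] ⇒ blocked
  3. N → C → P ← J → M — C:chain[blocks]; P:collider[open]; J:fork[blocks] ⇒ blocked
Since every path is blocked, d-separation holds.

Yes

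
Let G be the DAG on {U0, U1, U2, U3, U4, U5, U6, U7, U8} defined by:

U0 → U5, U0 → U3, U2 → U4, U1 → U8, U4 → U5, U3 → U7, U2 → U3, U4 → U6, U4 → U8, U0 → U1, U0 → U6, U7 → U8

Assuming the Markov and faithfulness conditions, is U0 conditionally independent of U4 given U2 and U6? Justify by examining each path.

6 paths connect U0 and U4; each must be blocked for d-separation to hold:
Path 1: U0 → U5 ← U4
  U5 is a collider here and neither U5 nor any of its descendants is conditioned on, so the collider stays closed — the path is blocked at U5.
Path 2: U0 → U1 → U8 ← U4
  U8 is a collider here and neither U8 nor any of its descendants is conditioned on, so the collider stays closed — the path is blocked at U8.
Path 3: U0 → U1 → U8 ← U7 ← U3 ← U2 → U4
  U8 is a collider here and neither U8 nor any of its descendants is conditioned on, so the collider stays closed — the path is blocked at U8.
Path 4: U0 → U6 ← U4
  U6 is a collider and U6 is conditioned on, which opens it — no node blocks this path, so it is active.
Path 5: U0 → U3 ← U2 → U4
  U3 is a collider here and neither U3 nor any of its descendants is conditioned on, so the collider stays closed — the path is blocked at U3.
Path 6: U0 → U3 → U7 → U8 ← U4
  U8 is a collider here and neither U8 nor any of its descendants is conditioned on, so the collider stays closed — the path is blocked at U8.
Since the path U0 → U6 ← U4 is active, U0 and U4 are not d-separated given {U2, U6}.

No — U0 and U4 are not d-separated given {U2, U6}.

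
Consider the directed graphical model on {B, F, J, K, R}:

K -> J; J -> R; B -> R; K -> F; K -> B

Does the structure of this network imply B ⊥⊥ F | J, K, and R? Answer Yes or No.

Yes

Enumerating the 2 paths from B to F and testing each for blocking by {J, K, R}:
  1. B ← K → F — K:fork[blocks] ⇒ blocked
  2. B → R ← J ← K → F — R:collider[open]; J:chain[blocks]; K:fork[blocks] ⇒ blocked
Since every path is blocked, d-separation holds.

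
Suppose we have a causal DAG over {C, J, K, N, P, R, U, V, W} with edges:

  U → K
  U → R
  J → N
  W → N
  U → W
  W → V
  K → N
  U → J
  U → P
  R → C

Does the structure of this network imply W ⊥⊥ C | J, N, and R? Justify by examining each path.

There are 3 undirected paths between W and C; checking each against the conditioning set {J, N, R}:
  1. W → N ← J ← U → R → C — N:collider[open]; J:chain[blocks]; U:fork[open]; R:chain[blocks] ⇒ blocked
  2. W → N ← K ← U → R → C — N:collider[open]; K:chain[open]; U:fork[open]; R:chain[blocks] ⇒ blocked
  3. W ← U → R → C — U:fork[open]; R:chain[blocks] ⇒ blocked
Every path is blocked, so W and C are d-separated given {J, N, R}.

Yes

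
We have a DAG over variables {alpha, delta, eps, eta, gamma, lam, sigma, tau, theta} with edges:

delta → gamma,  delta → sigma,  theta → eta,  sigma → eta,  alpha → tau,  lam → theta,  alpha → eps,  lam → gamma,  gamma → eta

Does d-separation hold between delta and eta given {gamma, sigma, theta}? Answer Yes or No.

Enumerating the 3 paths from delta to eta and testing each for blocking by {gamma, sigma, theta}:
Path 1: delta → gamma ← lam → theta → eta
  theta is a chain here and theta is conditioned on, so the path is blocked at theta.
Path 2: delta → gamma → eta
  gamma is a chain here and gamma is conditioned on, so the path is blocked at gamma.
Path 3: delta → sigma → eta
  sigma is a chain here and sigma is conditioned on, so the path is blocked at sigma.
Since every path is blocked, d-separation holds.

Yes — delta and eta are d-separated given {gamma, sigma, theta}.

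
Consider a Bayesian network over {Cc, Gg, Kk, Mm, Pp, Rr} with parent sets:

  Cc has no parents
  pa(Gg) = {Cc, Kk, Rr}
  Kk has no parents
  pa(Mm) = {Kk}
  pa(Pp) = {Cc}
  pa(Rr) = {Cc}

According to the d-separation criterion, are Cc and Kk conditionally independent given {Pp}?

Yes

Enumerating the 2 paths from Cc to Kk and testing each for blocking by {Pp}:
Path 1: Cc → Rr → Gg ← Kk
  Gg is a collider here and neither Gg nor any of its descendants is conditioned on, so the collider stays closed — the path is blocked at Gg.
Path 2: Cc → Gg ← Kk
  Gg is a collider here and neither Gg nor any of its descendants is conditioned on, so the collider stays closed — the path is blocked at Gg.
Since every path is blocked, d-separation holds.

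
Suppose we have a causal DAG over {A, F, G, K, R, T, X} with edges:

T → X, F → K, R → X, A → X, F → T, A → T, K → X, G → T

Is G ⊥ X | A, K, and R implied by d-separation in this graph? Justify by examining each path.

Enumerating the 3 paths from G to X and testing each for blocking by {A, K, R}:
Path 1: G → T → X
  T is a chain and T is not conditioned on — no node blocks this path, so it is active.
Path 2: G → T ← A → X
  T is a collider here and neither T nor any of its descendants is conditioned on, so the collider stays closed — the path is blocked at T.
Path 3: G → T ← F → K → X
  T is a collider here and neither T nor any of its descendants is conditioned on, so the collider stays closed — the path is blocked at T.
Because an active path exists, G and X are not d-separated.

No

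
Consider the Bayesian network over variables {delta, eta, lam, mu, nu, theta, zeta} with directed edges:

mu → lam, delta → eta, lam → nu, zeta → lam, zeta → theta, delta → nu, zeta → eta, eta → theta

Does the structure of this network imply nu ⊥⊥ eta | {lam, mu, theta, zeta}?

3 paths connect nu and eta; each must be blocked for d-separation to hold:
  1. nu ← lam ← zeta → eta — lam:chain[blocks]; zeta:fork[blocks] ⇒ blocked
  2. nu ← lam ← zeta → theta ← eta — lam:chain[blocks]; zeta:fork[blocks]; theta:collider[open] ⇒ blocked
  3. nu ← delta → eta — delta:fork[open] ⇒ active
Because an active path exists, nu and eta are not d-separated.

No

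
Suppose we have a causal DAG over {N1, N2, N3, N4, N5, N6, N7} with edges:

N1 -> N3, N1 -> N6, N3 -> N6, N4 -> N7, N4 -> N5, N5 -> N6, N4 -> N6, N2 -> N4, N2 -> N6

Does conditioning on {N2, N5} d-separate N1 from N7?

There are 6 undirected paths between N1 and N7; checking each against the conditioning set {N2, N5}:
  1. N1 → N6 ← N5 ← N4 → N7 — N6:collider[blocks]; N5:chain[blocks]; N4:fork[open] ⇒ blocked
  2. N1 → N6 ← N4 → N7 — N6:collider[blocks]; N4:fork[open] ⇒ blocked
  3. N1 → N6 ← N2 → N4 → N7 — N6:collider[blocks]; N2:fork[blocks]; N4:chain[open] ⇒ blocked
  4. N1 → N3 → N6 ← N5 ← N4 → N7 — N3:chain[open]; N6:collider[blocks]; N5:chain[blocks]; N4:fork[open] ⇒ blocked
  5. N1 → N3 → N6 ← N4 → N7 — N3:chain[open]; N6:collider[blocks]; N4:fork[open] ⇒ blocked
  6. N1 → N3 → N6 ← N2 → N4 → N7 — N3:chain[open]; N6:collider[blocks]; N2:fork[blocks]; N4:chain[open] ⇒ blocked
Since every path is blocked, d-separation holds.

Yes — N1 and N7 are d-separated given {N2, N5}.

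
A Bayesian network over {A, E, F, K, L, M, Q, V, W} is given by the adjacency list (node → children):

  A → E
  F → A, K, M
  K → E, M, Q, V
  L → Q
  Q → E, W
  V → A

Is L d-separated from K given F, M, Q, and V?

5 paths connect L and K; each must be blocked for d-separation to hold:
Path 1: L → Q → E ← A ← F → M ← K
  Q is a chain here and Q is conditioned on, so the path is blocked at Q.
Path 2: L → Q → E ← A ← F → K
  Q is a chain here and Q is conditioned on, so the path is blocked at Q.
Path 3: L → Q → E ← A ← V ← K
  Q is a chain here and Q is conditioned on, so the path is blocked at Q.
Path 4: L → Q → E ← K
  Q is a chain here and Q is conditioned on, so the path is blocked at Q.
Path 5: L → Q ← K
  Q is a collider and Q is conditioned on, which opens it — no node blocks this path, so it is active.
Since the path L → Q ← K is active, L and K are not d-separated given {F, M, Q, V}.

No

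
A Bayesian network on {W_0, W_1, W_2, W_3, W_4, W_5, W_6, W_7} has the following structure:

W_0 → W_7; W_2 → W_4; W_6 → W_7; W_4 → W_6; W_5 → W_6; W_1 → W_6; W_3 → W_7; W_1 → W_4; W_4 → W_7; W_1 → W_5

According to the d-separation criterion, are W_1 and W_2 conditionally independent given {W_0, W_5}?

Yes — W_1 and W_2 are d-separated given {W_0, W_5}.

Enumerating the 5 paths from W_1 to W_2 and testing each for blocking by {W_0, W_5}:
Path 1: W_1 → W_5 → W_6 → W_7 ← W_4 ← W_2
  W_5 is a chain here and W_5 is conditioned on, so the path is blocked at W_5.
Path 2: W_1 → W_5 → W_6 ← W_4 ← W_2
  W_5 is a chain here and W_5 is conditioned on, so the path is blocked at W_5.
Path 3: W_1 → W_4 ← W_2
  W_4 is a collider here and neither W_4 nor any of its descendants is conditioned on, so the collider stays closed — the path is blocked at W_4.
Path 4: W_1 → W_6 → W_7 ← W_4 ← W_2
  W_7 is a collider here and neither W_7 nor any of its descendants is conditioned on, so the collider stays closed — the path is blocked at W_7.
Path 5: W_1 → W_6 ← W_4 ← W_2
  W_6 is a collider here and neither W_6 nor any of its descendants is conditioned on, so the collider stays closed — the path is blocked at W_6.
Since every path is blocked, d-separation holds.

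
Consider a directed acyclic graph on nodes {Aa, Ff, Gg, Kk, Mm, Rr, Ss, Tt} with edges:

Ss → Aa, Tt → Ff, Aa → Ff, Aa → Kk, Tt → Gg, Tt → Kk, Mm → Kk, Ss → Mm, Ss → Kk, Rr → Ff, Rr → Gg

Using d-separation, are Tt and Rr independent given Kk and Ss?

Yes

Enumerating the 5 paths from Tt to Rr and testing each for blocking by {Kk, Ss}:
Path 1: Tt → Ff ← Rr
  Ff is a collider here and neither Ff nor any of its descendants is conditioned on, so the collider stays closed — the path is blocked at Ff.
Path 2: Tt → Kk ← Aa → Ff ← Rr
  Ff is a collider here and neither Ff nor any of its descendants is conditioned on, so the collider stays closed — the path is blocked at Ff.
Path 3: Tt → Kk ← Ss → Aa → Ff ← Rr
  Ss is a fork here and Ss is conditioned on, so the path is blocked at Ss.
Path 4: Tt → Kk ← Mm ← Ss → Aa → Ff ← Rr
  Ss is a fork here and Ss is conditioned on, so the path is blocked at Ss.
Path 5: Tt → Gg ← Rr
  Gg is a collider here and neither Gg nor any of its descendants is conditioned on, so the collider stays closed — the path is blocked at Gg.
Every path is blocked, so Tt and Rr are d-separated given {Kk, Ss}.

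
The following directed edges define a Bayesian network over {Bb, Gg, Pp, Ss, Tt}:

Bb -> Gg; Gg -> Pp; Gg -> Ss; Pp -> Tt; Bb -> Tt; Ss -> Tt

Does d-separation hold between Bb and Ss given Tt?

No — Bb and Ss are not d-separated given {Tt}.

Enumerating the 4 paths from Bb to Ss and testing each for blocking by {Tt}:
Path 1: Bb → Tt ← Pp ← Gg → Ss
  Tt is a collider and Tt is conditioned on, which opens it; Pp is a chain and Pp is not conditioned on; Gg is a fork and Gg is not conditioned on — no node blocks this path, so it is active.
Path 2: Bb → Tt ← Ss
  Tt is a collider and Tt is conditioned on, which opens it — no node blocks this path, so it is active.
Path 3: Bb → Gg → Pp → Tt ← Ss
  Gg is a chain and Gg is not conditioned on; Pp is a chain and Pp is not conditioned on; Tt is a collider and Tt is conditioned on, which opens it — no node blocks this path, so it is active.
Path 4: Bb → Gg → Ss
  Gg is a chain and Gg is not conditioned on — no node blocks this path, so it is active.
At least one path is unblocked, so d-separation fails.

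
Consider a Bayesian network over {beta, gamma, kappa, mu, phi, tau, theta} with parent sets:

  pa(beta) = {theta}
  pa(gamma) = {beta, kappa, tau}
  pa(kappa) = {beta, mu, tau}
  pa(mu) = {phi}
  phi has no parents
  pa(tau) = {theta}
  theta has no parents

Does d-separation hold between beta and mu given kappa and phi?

5 paths connect beta and mu; each must be blocked for d-separation to hold:
Path 1: beta → gamma ← tau → kappa ← mu
  gamma is a collider here and neither gamma nor any of its descendants is conditioned on, so the collider stays closed — the path is blocked at gamma.
Path 2: beta → gamma ← kappa ← mu
  gamma is a collider here and neither gamma nor any of its descendants is conditioned on, so the collider stays closed — the path is blocked at gamma.
Path 3: beta ← theta → tau → gamma ← kappa ← mu
  gamma is a collider here and neither gamma nor any of its descendants is conditioned on, so the collider stays closed — the path is blocked at gamma.
Path 4: beta ← theta → tau → kappa ← mu
  theta is a fork and theta is not conditioned on; tau is a chain and tau is not conditioned on; kappa is a collider and kappa is conditioned on, which opens it — no node blocks this path, so it is active.
Path 5: beta → kappa ← mu
  kappa is a collider and kappa is conditioned on, which opens it — no node blocks this path, so it is active.
Since the path beta ← theta → tau → kappa ← mu is active, beta and mu are not d-separated given {kappa, phi}.

No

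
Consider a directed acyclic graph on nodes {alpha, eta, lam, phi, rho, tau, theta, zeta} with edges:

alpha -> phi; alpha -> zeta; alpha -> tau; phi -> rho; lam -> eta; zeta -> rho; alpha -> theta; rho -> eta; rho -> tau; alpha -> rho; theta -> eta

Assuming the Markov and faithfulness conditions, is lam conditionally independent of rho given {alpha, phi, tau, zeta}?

5 paths connect lam and rho; each must be blocked for d-separation to hold:
Path 1: lam → eta ← rho
  eta is a collider here and neither eta nor any of its descendants is conditioned on, so the collider stays closed — the path is blocked at eta.
Path 2: lam → eta ← theta ← alpha → rho
  eta is a collider here and neither eta nor any of its descendants is conditioned on, so the collider stays closed — the path is blocked at eta.
Path 3: lam → eta ← theta ← alpha → tau ← rho
  eta is a collider here and neither eta nor any of its descendants is conditioned on, so the collider stays closed — the path is blocked at eta.
Path 4: lam → eta ← theta ← alpha → phi → rho
  eta is a collider here and neither eta nor any of its descendants is conditioned on, so the collider stays closed — the path is blocked at eta.
Path 5: lam → eta ← theta ← alpha → zeta → rho
  eta is a collider here and neither eta nor any of its descendants is conditioned on, so the collider stays closed — the path is blocked at eta.
All paths are blocked; lam ⊥ rho | {alpha, phi, tau, zeta} holds.

Yes — lam and rho are d-separated given {alpha, phi, tau, zeta}.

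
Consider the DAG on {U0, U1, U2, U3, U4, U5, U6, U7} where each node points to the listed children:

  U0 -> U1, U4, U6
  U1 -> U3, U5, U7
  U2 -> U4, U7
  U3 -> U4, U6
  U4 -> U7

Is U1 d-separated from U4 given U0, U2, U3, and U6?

Yes

6 paths connect U1 and U4; each must be blocked for d-separation to hold:
  1. U1 → U3 → U6 ← U0 → U4 — U3:chain[blocks]; U6:collider[open]; U0:fork[blocks] ⇒ blocked
  2. U1 → U3 → U4 — U3:chain[blocks] ⇒ blocked
  3. U1 → U7 ← U4 — U7:collider[blocks] ⇒ blocked
  4. U1 → U7 ← U2 → U4 — U7:collider[blocks]; U2:fork[blocks] ⇒ blocked
  5. U1 ← U0 → U6 ← U3 → U4 — U0:fork[blocks]; U6:collider[open]; U3:fork[blocks] ⇒ blocked
  6. U1 ← U0 → U4 — U0:fork[blocks] ⇒ blocked
Since every path is blocked, d-separation holds.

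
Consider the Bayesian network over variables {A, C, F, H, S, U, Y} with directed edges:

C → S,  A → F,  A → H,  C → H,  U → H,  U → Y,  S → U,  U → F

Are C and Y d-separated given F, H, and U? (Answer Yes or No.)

Enumerating the 3 paths from C to Y and testing each for blocking by {F, H, U}:
Path 1: C → S → U → Y
  U is a chain here and U is conditioned on, so the path is blocked at U.
Path 2: C → H ← A → F ← U → Y
  U is a fork here and U is conditioned on, so the path is blocked at U.
Path 3: C → H ← U → Y
  U is a fork here and U is conditioned on, so the path is blocked at U.
Every path is blocked, so C and Y are d-separated given {F, H, U}.

Yes — C and Y are d-separated given {F, H, U}.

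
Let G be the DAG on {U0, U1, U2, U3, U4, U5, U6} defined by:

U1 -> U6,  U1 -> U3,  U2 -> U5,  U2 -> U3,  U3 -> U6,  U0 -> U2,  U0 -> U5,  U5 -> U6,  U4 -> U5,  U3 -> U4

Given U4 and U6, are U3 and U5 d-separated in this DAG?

Enumerating the 5 paths from U3 to U5 and testing each for blocking by {U4, U6}:
  1. U3 → U6 ← U5 — U6:collider[open] ⇒ active
  2. U3 → U4 → U5 — U4:chain[blocks] ⇒ blocked
  3. U3 ← U1 → U6 ← U5 — U1:fork[open]; U6:collider[open] ⇒ active
  4. U3 ← U2 ← U0 → U5 — U2:chain[open]; U0:fork[open] ⇒ active
  5. U3 ← U2 → U5 — U2:fork[open] ⇒ active
Since the path U3 → U6 ← U5 is active, U3 and U5 are not d-separated given {U4, U6}.

No — U3 and U5 are not d-separated given {U4, U6}.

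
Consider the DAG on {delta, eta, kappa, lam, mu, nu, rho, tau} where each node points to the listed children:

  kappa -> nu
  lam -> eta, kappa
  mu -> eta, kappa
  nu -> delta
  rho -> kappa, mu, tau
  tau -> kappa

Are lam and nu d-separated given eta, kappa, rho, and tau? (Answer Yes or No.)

We examine all 4 paths between lam and nu:
Path 1: lam → eta ← mu → kappa → nu
  kappa is a chain here and kappa is conditioned on, so the path is blocked at kappa.
Path 2: lam → eta ← mu ← rho → tau → kappa → nu
  rho is a fork here and rho is conditioned on, so the path is blocked at rho.
Path 3: lam → eta ← mu ← rho → kappa → nu
  rho is a fork here and rho is conditioned on, so the path is blocked at rho.
Path 4: lam → kappa → nu
  kappa is a chain here and kappa is conditioned on, so the path is blocked at kappa.
Every path is blocked, so lam and nu are d-separated given {eta, kappa, rho, tau}.

Yes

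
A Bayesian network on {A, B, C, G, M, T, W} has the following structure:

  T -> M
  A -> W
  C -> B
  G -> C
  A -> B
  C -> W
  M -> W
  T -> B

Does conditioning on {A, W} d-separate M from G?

There are 4 undirected paths between M and G; checking each against the conditioning set {A, W}:
Path 1: M ← T → B ← C ← G
  B is a collider here and neither B nor any of its descendants is conditioned on, so the collider stays closed — the path is blocked at B.
Path 2: M ← T → B ← A → W ← C ← G
  B is a collider here and neither B nor any of its descendants is conditioned on, so the collider stays closed — the path is blocked at B.
Path 3: M → W ← C ← G
  W is a collider and W is conditioned on, which opens it; C is a chain and C is not conditioned on — no node blocks this path, so it is active.
Path 4: M → W ← A → B ← C ← G
  A is a fork here and A is conditioned on, so the path is blocked at A.
At least one path is unblocked, so d-separation fails.

No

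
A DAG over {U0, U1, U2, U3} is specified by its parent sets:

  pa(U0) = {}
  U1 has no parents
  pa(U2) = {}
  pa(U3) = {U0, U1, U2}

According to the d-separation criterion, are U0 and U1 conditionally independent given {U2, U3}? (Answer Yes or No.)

The only undirected path from U0 to U1 is:
Path 1: U0 → U3 ← U1
  U3 is a collider and U3 is conditioned on, which opens it — no node blocks this path, so it is active.
At least one path is unblocked, so d-separation fails.

No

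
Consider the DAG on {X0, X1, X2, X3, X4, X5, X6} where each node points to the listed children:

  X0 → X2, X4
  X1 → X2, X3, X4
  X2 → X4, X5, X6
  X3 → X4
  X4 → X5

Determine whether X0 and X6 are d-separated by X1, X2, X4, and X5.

Yes

Enumerating the 5 paths from X0 to X6 and testing each for blocking by {X1, X2, X4, X5}:
  1. X0 → X2 → X6 — X2:chain[blocks] ⇒ blocked
  2. X0 → X4 ← X1 → X2 → X6 — X4:collider[open]; X1:fork[blocks]; X2:chain[blocks] ⇒ blocked
  3. X0 → X4 → X5 ← X2 → X6 — X4:chain[blocks]; X5:collider[open]; X2:fork[blocks] ⇒ blocked
  4. X0 → X4 ← X2 → X6 — X4:collider[open]; X2:fork[blocks] ⇒ blocked
  5. X0 → X4 ← X3 ← X1 → X2 → X6 — X4:collider[open]; X3:chain[open]; X1:fork[blocks]; X2:chain[blocks] ⇒ blocked
Since every path is blocked, d-separation holds.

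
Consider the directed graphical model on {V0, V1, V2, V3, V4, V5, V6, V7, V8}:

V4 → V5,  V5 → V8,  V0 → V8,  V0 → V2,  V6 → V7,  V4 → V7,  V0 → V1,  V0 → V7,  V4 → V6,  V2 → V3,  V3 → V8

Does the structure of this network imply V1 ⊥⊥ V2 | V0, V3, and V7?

Yes — V1 and V2 are d-separated given {V0, V3, V7}.

We examine all 4 paths between V1 and V2:
Path 1: V1 ← V0 → V2
  V0 is a fork here and V0 is conditioned on, so the path is blocked at V0.
Path 2: V1 ← V0 → V7 ← V4 → V5 → V8 ← V3 ← V2
  V0 is a fork here and V0 is conditioned on, so the path is blocked at V0.
Path 3: V1 ← V0 → V7 ← V6 ← V4 → V5 → V8 ← V3 ← V2
  V0 is a fork here and V0 is conditioned on, so the path is blocked at V0.
Path 4: V1 ← V0 → V8 ← V3 ← V2
  V0 is a fork here and V0 is conditioned on, so the path is blocked at V0.
All paths are blocked; V1 ⊥ V2 | {V0, V3, V7} holds.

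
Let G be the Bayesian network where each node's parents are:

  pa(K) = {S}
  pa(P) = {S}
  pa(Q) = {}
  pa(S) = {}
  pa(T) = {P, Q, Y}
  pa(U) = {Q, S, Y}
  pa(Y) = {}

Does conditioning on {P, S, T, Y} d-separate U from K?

3 paths connect U and K; each must be blocked for d-separation to hold:
Path 1: U ← Q → T ← P ← S → K
  P is a chain here and P is conditioned on, so the path is blocked at P.
Path 2: U ← Y → T ← P ← S → K
  Y is a fork here and Y is conditioned on, so the path is blocked at Y.
Path 3: U ← S → K
  S is a fork here and S is conditioned on, so the path is blocked at S.
Every path is blocked, so U and K are d-separated given {P, S, T, Y}.

Yes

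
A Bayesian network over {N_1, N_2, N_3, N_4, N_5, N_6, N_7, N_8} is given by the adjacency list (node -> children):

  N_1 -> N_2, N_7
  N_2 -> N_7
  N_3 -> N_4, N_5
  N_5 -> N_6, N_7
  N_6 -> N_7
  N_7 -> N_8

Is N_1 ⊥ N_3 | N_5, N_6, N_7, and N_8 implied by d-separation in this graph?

4 paths connect N_1 and N_3; each must be blocked for d-separation to hold:
Path 1: N_1 → N_7 ← N_6 ← N_5 ← N_3
  N_6 is a chain here and N_6 is conditioned on, so the path is blocked at N_6.
Path 2: N_1 → N_7 ← N_5 ← N_3
  N_5 is a chain here and N_5 is conditioned on, so the path is blocked at N_5.
Path 3: N_1 → N_2 → N_7 ← N_6 ← N_5 ← N_3
  N_6 is a chain here and N_6 is conditioned on, so the path is blocked at N_6.
Path 4: N_1 → N_2 → N_7 ← N_5 ← N_3
  N_5 is a chain here and N_5 is conditioned on, so the path is blocked at N_5.
Every path is blocked, so N_1 and N_3 are d-separated given {N_5, N_6, N_7, N_8}.

Yes — N_1 and N_3 are d-separated given {N_5, N_6, N_7, N_8}.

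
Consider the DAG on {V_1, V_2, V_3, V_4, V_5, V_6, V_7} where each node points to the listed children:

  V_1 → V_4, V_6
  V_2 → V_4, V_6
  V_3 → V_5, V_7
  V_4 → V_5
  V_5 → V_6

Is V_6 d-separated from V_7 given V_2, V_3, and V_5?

Yes — V_6 and V_7 are d-separated given {V_2, V_3, V_5}.

3 paths connect V_6 and V_7; each must be blocked for d-separation to hold:
Path 1: V_6 ← V_5 ← V_3 → V_7
  V_5 is a chain here and V_5 is conditioned on, so the path is blocked at V_5.
Path 2: V_6 ← V_2 → V_4 → V_5 ← V_3 → V_7
  V_2 is a fork here and V_2 is conditioned on, so the path is blocked at V_2.
Path 3: V_6 ← V_1 → V_4 → V_5 ← V_3 → V_7
  V_3 is a fork here and V_3 is conditioned on, so the path is blocked at V_3.
All paths are blocked; V_6 ⊥ V_7 | {V_2, V_3, V_5} holds.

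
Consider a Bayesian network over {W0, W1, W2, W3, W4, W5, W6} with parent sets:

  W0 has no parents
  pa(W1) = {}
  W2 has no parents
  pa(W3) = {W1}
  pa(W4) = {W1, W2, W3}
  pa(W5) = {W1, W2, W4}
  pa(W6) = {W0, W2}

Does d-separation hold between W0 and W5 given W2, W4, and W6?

Enumerating the 4 paths from W0 to W5 and testing each for blocking by {W2, W4, W6}:
  1. W0 → W6 ← W2 → W4 ← W1 → W5 — W6:collider[open]; W2:fork[blocks]; W4:collider[open]; W1:fork[open] ⇒ blocked
  2. W0 → W6 ← W2 → W4 ← W3 ← W1 → W5 — W6:collider[open]; W2:fork[blocks]; W4:collider[open]; W3:chain[open]; W1:fork[open] ⇒ blocked
  3. W0 → W6 ← W2 → W4 → W5 — W6:collider[open]; W2:fork[blocks]; W4:chain[blocks] ⇒ blocked
  4. W0 → W6 ← W2 → W5 — W6:collider[open]; W2:fork[blocks] ⇒ blocked
Every path is blocked, so W0 and W5 are d-separated given {W2, W4, W6}.

Yes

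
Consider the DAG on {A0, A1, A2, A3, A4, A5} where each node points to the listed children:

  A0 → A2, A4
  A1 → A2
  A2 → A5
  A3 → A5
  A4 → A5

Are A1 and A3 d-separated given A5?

No

Enumerating the 2 paths from A1 to A3 and testing each for blocking by {A5}:
  1. A1 → A2 ← A0 → A4 → A5 ← A3 — A2:collider[open]; A0:fork[open]; A4:chain[open]; A5:collider[open] ⇒ active
  2. A1 → A2 → A5 ← A3 — A2:chain[open]; A5:collider[open] ⇒ active
At least one path is unblocked, so d-separation fails.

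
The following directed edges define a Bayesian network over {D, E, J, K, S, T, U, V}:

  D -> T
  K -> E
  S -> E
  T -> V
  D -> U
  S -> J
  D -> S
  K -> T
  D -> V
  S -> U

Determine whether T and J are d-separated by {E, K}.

No — T and J are not d-separated given {E, K}.

5 paths connect T and J; each must be blocked for d-separation to hold:
  1. T ← K → E ← S → J — K:fork[blocks]; E:collider[open]; S:fork[open] ⇒ blocked
  2. T ← D → S → J — D:fork[open]; S:chain[open] ⇒ active
  3. T ← D → U ← S → J — D:fork[open]; U:collider[blocks]; S:fork[open] ⇒ blocked
  4. T → V ← D → S → J — V:collider[blocks]; D:fork[open]; S:chain[open] ⇒ blocked
  5. T → V ← D → U ← S → J — V:collider[blocks]; D:fork[open]; U:collider[blocks]; S:fork[open] ⇒ blocked
Since the path T ← D → S → J is active, T and J are not d-separated given {E, K}.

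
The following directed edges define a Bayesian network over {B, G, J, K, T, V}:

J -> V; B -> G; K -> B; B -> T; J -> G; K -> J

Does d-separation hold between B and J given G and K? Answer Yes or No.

No

2 paths connect B and J; each must be blocked for d-separation to hold:
Path 1: B → G ← J
  G is a collider and G is conditioned on, which opens it — no node blocks this path, so it is active.
Path 2: B ← K → J
  K is a fork here and K is conditioned on, so the path is blocked at K.
Because an active path exists, B and J are not d-separated.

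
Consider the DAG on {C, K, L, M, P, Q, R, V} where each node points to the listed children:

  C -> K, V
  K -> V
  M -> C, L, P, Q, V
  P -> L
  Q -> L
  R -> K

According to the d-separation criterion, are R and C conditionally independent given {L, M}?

Enumerating the 3 paths from R to C and testing each for blocking by {L, M}:
  1. R → K → V ← M → C — K:chain[open]; V:collider[blocks]; M:fork[blocks] ⇒ blocked
  2. R → K → V ← C — K:chain[open]; V:collider[blocks] ⇒ blocked
  3. R → K ← C — K:collider[blocks] ⇒ blocked
Every path is blocked, so R and C are d-separated given {L, M}.

Yes — R and C are d-separated given {L, M}.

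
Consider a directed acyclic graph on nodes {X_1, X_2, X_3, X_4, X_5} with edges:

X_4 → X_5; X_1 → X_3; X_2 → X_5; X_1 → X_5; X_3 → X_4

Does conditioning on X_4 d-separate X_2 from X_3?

2 paths connect X_2 and X_3; each must be blocked for d-separation to hold:
Path 1: X_2 → X_5 ← X_4 ← X_3
  X_5 is a collider here and neither X_5 nor any of its descendants is conditioned on, so the collider stays closed — the path is blocked at X_5.
Path 2: X_2 → X_5 ← X_1 → X_3
  X_5 is a collider here and neither X_5 nor any of its descendants is conditioned on, so the collider stays closed — the path is blocked at X_5.
Every path is blocked, so X_2 and X_3 are d-separated given {X_4}.

Yes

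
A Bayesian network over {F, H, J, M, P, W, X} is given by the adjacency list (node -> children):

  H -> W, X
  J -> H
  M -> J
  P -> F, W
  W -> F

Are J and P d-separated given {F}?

We examine all 2 paths between J and P:
Path 1: J → H → W → F ← P
  H is a chain and H is not conditioned on; W is a chain and W is not conditioned on; F is a collider and F is conditioned on, which opens it — no node blocks this path, so it is active.
Path 2: J → H → W ← P
  H is a chain and H is not conditioned on; W is a collider and its descendant F is conditioned on, which opens it — no node blocks this path, so it is active.
At least one path is unblocked, so d-separation fails.

No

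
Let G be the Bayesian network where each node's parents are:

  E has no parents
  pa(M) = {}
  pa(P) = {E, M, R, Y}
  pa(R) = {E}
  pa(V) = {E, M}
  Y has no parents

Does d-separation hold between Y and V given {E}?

Yes

3 paths connect Y and V; each must be blocked for d-separation to hold:
Path 1: Y → P ← E → V
  P is a collider here and neither P nor any of its descendants is conditioned on, so the collider stays closed — the path is blocked at P.
Path 2: Y → P ← M → V
  P is a collider here and neither P nor any of its descendants is conditioned on, so the collider stays closed — the path is blocked at P.
Path 3: Y → P ← R ← E → V
  P is a collider here and neither P nor any of its descendants is conditioned on, so the collider stays closed — the path is blocked at P.
All paths are blocked; Y ⊥ V | {E} holds.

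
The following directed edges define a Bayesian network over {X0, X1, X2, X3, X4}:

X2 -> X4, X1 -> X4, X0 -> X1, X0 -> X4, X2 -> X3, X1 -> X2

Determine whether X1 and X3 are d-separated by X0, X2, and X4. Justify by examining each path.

There are 3 undirected paths between X1 and X3; checking each against the conditioning set {X0, X2, X4}:
Path 1: X1 ← X0 → X4 ← X2 → X3
  X0 is a fork here and X0 is conditioned on, so the path is blocked at X0.
Path 2: X1 → X2 → X3
  X2 is a chain here and X2 is conditioned on, so the path is blocked at X2.
Path 3: X1 → X4 ← X2 → X3
  X2 is a fork here and X2 is conditioned on, so the path is blocked at X2.
Since every path is blocked, d-separation holds.

Yes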